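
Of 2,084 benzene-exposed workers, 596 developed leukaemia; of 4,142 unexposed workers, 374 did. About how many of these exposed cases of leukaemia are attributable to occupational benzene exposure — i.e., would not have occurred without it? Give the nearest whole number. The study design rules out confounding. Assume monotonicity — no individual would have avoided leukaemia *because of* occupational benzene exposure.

p₁ = P(outcome | exposed) = 596/2084 = 0.28599
p₀ = P(outcome | unexposed) = 374/4142 = 0.090295
PN = (p₁ − p₀)/p₁ = (0.28599 − 0.090295) / 0.28599 ≈ 0.68427.
Attributable cases ≈ PN × (exposed cases) = 0.68427 × 596 ≈ 407.83.

about 408 cases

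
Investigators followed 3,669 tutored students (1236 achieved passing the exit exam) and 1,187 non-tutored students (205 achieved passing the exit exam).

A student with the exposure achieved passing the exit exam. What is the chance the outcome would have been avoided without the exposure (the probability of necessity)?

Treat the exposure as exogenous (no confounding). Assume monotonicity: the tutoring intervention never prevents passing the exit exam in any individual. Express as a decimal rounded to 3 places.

p₁ = P(outcome | exposed) = 1236/3669 = 0.33688
p₀ = P(outcome | unexposed) = 205/1187 = 0.1727
Under exogeneity and monotonicity, PN = (p₁ − p₀) / p₁.
PN = (0.33688 − 0.1727) / 0.33688 = 0.16417 / 0.33688 ≈ 0.4873

PN ≈ 0.487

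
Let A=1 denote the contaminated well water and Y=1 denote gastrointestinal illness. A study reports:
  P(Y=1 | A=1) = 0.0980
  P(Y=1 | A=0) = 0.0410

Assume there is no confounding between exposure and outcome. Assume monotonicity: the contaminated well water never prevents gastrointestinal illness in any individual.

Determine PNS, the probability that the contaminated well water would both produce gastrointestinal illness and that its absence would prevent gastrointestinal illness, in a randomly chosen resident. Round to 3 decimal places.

Let p₁ = 0.098, p₀ = 0.041.
Under exogeneity and monotonicity, PNS = p₁ − p₀.
PNS = 0.098 − 0.041 = 0.057

PNS ≈ 0.057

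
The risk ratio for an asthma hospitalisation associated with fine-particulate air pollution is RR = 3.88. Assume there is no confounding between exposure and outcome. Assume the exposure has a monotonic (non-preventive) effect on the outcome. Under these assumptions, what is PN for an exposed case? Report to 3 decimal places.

PN ≈ 0.742

Under exogeneity and monotonicity, PN = (RR − 1) / RR = 1 − 1/RR.
PN = (3.88 − 1) / 3.88 = 2.88 / 3.88 ≈ 0.7423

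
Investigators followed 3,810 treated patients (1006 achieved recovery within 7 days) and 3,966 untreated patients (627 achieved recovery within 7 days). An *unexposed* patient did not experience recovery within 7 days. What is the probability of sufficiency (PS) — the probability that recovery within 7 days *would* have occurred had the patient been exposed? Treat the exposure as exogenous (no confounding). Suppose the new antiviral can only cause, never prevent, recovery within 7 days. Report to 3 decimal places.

PS ≈ 0.126

p₁ = P(outcome | exposed) = 1006/3810 = 0.26404
p₀ = P(outcome | unexposed) = 627/3966 = 0.15809
Under exogeneity and monotonicity, PS = (p₁ − p₀) / (1 − p₀).
PS = (0.26404 − 0.15809) / (1 − 0.15809) = 0.10595 / 0.84191 ≈ 0.1258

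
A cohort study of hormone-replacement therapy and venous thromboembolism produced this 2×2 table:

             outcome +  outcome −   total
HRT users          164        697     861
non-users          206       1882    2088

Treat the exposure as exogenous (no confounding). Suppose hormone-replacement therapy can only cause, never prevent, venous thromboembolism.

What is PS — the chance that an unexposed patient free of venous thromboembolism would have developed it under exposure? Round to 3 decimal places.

PS ≈ 0.102

p₁ = P(outcome | exposed) = 164/861 = 0.19048
p₀ = P(outcome | unexposed) = 206/2088 = 0.098659
Under exogeneity and monotonicity, PS = (p₁ − p₀)/(1 − p₀).
PS = (0.19048 − 0.098659) / 0.90134 ≈ 0.1019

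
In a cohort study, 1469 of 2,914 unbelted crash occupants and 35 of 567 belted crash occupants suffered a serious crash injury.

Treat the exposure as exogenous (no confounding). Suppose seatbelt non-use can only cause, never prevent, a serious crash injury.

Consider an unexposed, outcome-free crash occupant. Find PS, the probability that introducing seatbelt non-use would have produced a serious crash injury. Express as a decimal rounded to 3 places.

p₁ = P(outcome | exposed) = 1469/2914 = 0.50412
p₀ = P(outcome | unexposed) = 35/567 = 0.061728
Under exogeneity and monotonicity, PS = (p₁ − p₀) / (1 − p₀).
PS = (0.50412 − 0.061728) / (1 − 0.061728) = 0.44239 / 0.93827 ≈ 0.4715

PS ≈ 0.471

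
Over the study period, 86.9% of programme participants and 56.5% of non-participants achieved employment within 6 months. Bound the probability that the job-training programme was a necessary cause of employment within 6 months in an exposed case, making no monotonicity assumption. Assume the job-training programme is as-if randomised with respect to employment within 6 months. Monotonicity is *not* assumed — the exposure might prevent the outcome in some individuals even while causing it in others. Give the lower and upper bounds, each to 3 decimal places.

0.350 ≤ PN ≤ 0.501

p₁ = 0.869, p₀ = 0.565.
Under exogeneity alone the bounds on PN are max{0,(p₁−p₀)/p₁} ≤ PN ≤ min{1,(1−p₀)/p₁}.
  lower = (p₁ − p₀)/p₁ = 0.304 / 0.869 ≈ 0.3498
  upper = min{1, (1 − p₀)/p₁} = 0.435 / 0.869 ≈ 0.5006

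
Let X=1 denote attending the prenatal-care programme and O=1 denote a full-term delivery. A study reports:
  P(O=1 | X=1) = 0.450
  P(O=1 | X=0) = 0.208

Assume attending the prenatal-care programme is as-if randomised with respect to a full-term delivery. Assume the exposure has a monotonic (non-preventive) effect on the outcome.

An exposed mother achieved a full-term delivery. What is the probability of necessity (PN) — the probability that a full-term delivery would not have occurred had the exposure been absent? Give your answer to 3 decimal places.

PN ≈ 0.538

Let p₁ = 0.45, p₀ = 0.208.
Under exogeneity and monotonicity, PN = (p₁ − p₀) / p₁.
PN = (0.45 − 0.208) / 0.45 = 0.242 / 0.45 ≈ 0.5378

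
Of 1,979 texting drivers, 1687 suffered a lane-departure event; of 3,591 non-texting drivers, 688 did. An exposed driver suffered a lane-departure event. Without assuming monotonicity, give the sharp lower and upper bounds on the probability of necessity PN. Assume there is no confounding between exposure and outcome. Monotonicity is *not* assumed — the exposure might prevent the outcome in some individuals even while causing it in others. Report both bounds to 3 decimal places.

p₁ = P(outcome | exposed) = 1687/1979 = 0.85245
p₀ = P(outcome | unexposed) = 688/3591 = 0.19159
Under exogeneity alone the bounds on PN are max{0,(p₁−p₀)/p₁} ≤ PN ≤ min{1,(1−p₀)/p₁}.
  lower = (p₁ − p₀)/p₁ = 0.66086 / 0.85245 ≈ 0.7752
  upper = min{1, (1 − p₀)/p₁} = 0.80841 / 0.85245 ≈ 0.9483

0.775 ≤ PN ≤ 0.948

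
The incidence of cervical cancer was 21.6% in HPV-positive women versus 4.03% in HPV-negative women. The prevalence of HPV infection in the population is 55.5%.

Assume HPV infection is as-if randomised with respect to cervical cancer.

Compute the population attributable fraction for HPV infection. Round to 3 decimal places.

PAF ≈ 0.708

p₁ = 0.216, p₀ = 0.0403.
Overall risk P(Y=1) = π·p₁ + (1−π)·p₀ = 0.555×0.216 + 0.445×0.0403 = 0.13781.
Under exogeneity, PAF = [P(Y=1) − p₀] / P(Y=1).
PAF = (0.13781 − 0.0403) / 0.13781 ≈ 0.7076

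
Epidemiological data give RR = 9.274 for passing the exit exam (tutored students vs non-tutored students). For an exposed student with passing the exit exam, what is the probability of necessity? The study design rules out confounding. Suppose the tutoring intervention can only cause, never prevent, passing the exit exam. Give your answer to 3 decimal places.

PN ≈ 0.892

Under exogeneity and monotonicity, PN = (RR − 1) / RR = 1 − 1/RR.
PN = (9.274 − 1) / 9.274 = 8.274 / 9.274 ≈ 0.8922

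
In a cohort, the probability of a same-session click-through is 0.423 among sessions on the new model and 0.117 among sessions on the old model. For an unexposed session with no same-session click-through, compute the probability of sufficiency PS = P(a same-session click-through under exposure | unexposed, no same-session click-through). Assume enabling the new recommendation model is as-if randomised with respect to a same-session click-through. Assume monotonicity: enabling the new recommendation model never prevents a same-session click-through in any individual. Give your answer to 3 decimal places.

Let p₁ = 0.423, p₀ = 0.117.
Under exogeneity and monotonicity, PS = (p₁ − p₀) / (1 − p₀).
PS = (0.423 − 0.117) / (1 − 0.117) = 0.306 / 0.883 ≈ 0.3465

PS ≈ 0.347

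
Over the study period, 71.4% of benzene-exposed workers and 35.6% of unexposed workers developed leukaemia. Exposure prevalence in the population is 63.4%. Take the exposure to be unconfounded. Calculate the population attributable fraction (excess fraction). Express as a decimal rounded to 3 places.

p₁ = 0.714, p₀ = 0.356.
Overall risk P(Y=1) = π·p₁ + (1−π)·p₀ = 0.634×0.714 + 0.366×0.356 = 0.58297.
Under exogeneity, PAF = [P(Y=1) − p₀] / P(Y=1).
PAF = (0.58297 − 0.356) / 0.58297 ≈ 0.3893

PAF ≈ 0.389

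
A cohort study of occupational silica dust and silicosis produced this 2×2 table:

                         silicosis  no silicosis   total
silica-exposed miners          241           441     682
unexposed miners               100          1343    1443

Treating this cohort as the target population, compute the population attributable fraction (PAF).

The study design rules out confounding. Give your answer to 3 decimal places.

PAF ≈ 0.568

p₁ = P(outcome | exposed) = 241/682 = 0.35337
p₀ = P(outcome | unexposed) = 100/1443 = 0.0693
Exposure prevalence π = 682/2125 = 0.32094; overall risk P(Y=1) = 0.16047.
Under exogeneity, PAF = [P(Y=1) − p₀]/P(Y=1).
PAF = (0.16047 − 0.0693) / 0.16047 ≈ 0.5681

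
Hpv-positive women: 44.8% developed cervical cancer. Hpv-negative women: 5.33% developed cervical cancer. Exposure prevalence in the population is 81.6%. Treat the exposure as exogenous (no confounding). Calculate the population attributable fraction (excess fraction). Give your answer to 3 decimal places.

p₁ = 0.448, p₀ = 0.0533.
Overall risk P(Y=1) = π·p₁ + (1−π)·p₀ = 0.816×0.448 + 0.184×0.0533 = 0.37538.
Under exogeneity, PAF = [P(Y=1) − p₀] / P(Y=1).
PAF = (0.37538 − 0.0533) / 0.37538 ≈ 0.8580

PAF ≈ 0.858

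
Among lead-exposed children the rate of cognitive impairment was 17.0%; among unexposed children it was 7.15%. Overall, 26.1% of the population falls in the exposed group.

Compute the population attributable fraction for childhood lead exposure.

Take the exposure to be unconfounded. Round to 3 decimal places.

PAF ≈ 0.264

p₁ = 0.17, p₀ = 0.0715.
Overall risk P(Y=1) = π·p₁ + (1−π)·p₀ = 0.261×0.17 + 0.739×0.0715 = 0.097209.
Under exogeneity, PAF = [P(Y=1) − p₀] / P(Y=1).
PAF = (0.097209 − 0.0715) / 0.097209 ≈ 0.2645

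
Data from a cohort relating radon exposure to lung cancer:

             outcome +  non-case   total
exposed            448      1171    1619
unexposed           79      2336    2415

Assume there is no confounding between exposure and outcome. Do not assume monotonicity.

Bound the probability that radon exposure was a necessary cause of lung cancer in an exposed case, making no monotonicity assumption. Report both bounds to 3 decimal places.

0.882 ≤ PN ≤ 1.000

p₁ = P(outcome | exposed) = 448/1619 = 0.27671
p₀ = P(outcome | unexposed) = 79/2415 = 0.032712
Under exogeneity alone the bounds on PN are max{0,(p₁−p₀)/p₁} ≤ PN ≤ min{1,(1−p₀)/p₁}.
  lower = (p₁ − p₀)/p₁ = 0.244 / 0.27671 ≈ 0.8818
  upper = min{1, (1 − p₀)/p₁} = 0.96729 / 0.27671 ≈ 3.4956 → capped at 1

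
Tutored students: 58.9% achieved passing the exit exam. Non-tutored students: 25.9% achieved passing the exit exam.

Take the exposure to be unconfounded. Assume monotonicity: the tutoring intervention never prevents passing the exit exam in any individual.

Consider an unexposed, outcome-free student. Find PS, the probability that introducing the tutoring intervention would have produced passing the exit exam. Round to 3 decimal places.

PS ≈ 0.445

p₁ = 0.589, p₀ = 0.259.
Under exogeneity and monotonicity, PS = (p₁ − p₀) / (1 − p₀).
PS = (0.589 − 0.259) / (1 − 0.259) = 0.33 / 0.741 ≈ 0.4453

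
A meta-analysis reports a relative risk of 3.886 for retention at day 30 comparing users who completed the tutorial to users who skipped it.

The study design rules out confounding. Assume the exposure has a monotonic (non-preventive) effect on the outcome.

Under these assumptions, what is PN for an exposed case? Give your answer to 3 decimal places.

Under exogeneity and monotonicity, PN = (RR − 1) / RR = 1 − 1/RR.
PN = (3.886 − 1) / 3.886 = 2.886 / 3.886 ≈ 0.7427

PN ≈ 0.743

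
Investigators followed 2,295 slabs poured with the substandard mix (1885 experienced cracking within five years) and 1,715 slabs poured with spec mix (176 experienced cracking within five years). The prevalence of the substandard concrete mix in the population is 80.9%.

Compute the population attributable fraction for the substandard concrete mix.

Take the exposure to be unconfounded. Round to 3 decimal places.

PAF ≈ 0.850

p₁ = P(outcome | exposed) = 1885/2295 = 0.82135
p₀ = P(outcome | unexposed) = 176/1715 = 0.10262
Overall risk P(Y=1) = π·p₁ + (1−π)·p₀ = 0.809×0.82135 + 0.191×0.10262 = 0.68407.
Under exogeneity, PAF = [P(Y=1) − p₀] / P(Y=1).
PAF = (0.68407 − 0.10262) / 0.68407 ≈ 0.8500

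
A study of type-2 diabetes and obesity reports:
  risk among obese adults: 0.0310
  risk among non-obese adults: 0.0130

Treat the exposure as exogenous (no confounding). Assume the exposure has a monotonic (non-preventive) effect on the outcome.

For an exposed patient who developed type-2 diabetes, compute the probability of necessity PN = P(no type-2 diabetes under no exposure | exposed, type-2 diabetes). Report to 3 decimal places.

PN ≈ 0.581

Let p₁ = 0.031, p₀ = 0.013.
Under exogeneity and monotonicity, PN = (p₁ − p₀) / p₁.
PN = (0.031 − 0.013) / 0.031 = 0.018 / 0.031 ≈ 0.5806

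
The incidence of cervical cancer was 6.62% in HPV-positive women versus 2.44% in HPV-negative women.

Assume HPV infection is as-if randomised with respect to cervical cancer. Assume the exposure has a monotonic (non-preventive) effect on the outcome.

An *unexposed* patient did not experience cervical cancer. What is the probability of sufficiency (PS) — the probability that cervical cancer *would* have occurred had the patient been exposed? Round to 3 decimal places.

p₁ = 0.0662, p₀ = 0.0244.
Under exogeneity and monotonicity, PS = (p₁ − p₀) / (1 − p₀).
PS = (0.0662 − 0.0244) / (1 − 0.0244) = 0.0418 / 0.9756 ≈ 0.0428

PS ≈ 0.043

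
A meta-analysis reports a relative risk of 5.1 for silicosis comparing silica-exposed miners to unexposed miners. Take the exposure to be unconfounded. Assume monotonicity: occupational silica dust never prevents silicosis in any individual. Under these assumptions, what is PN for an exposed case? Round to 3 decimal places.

PN ≈ 0.804

Under exogeneity and monotonicity, PN = (RR − 1) / RR = 1 − 1/RR.
PN = (5.1 − 1) / 5.1 = 4.1 / 5.1 ≈ 0.8039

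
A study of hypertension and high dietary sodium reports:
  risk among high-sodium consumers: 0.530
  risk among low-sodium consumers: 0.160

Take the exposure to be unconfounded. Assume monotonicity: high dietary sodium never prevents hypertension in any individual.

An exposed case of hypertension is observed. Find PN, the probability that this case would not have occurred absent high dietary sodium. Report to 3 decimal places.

Let p₁ = 0.53, p₀ = 0.16.
Under exogeneity and monotonicity, PN = (p₁ − p₀) / p₁.
PN = (0.53 − 0.16) / 0.53 = 0.37 / 0.53 ≈ 0.6981

PN ≈ 0.698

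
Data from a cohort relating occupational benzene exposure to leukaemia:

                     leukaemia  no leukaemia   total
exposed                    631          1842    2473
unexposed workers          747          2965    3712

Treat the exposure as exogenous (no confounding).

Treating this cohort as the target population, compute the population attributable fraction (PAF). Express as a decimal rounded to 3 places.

p₁ = P(outcome | exposed) = 631/2473 = 0.25516
p₀ = P(outcome | unexposed) = 747/3712 = 0.20124
Exposure prevalence π = 2473/6185 = 0.39984; overall risk P(Y=1) = 0.2228.
Under exogeneity, PAF = [P(Y=1) − p₀]/P(Y=1).
PAF = (0.2228 − 0.20124) / 0.2228 ≈ 0.0968

PAF ≈ 0.097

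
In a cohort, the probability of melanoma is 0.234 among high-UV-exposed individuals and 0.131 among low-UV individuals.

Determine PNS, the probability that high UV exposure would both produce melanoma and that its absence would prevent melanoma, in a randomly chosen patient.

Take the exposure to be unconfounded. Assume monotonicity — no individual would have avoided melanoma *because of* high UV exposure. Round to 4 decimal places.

Let p₁ = 0.234, p₀ = 0.131.
Under exogeneity and monotonicity, PNS = p₁ − p₀.
PNS = 0.234 − 0.131 = 0.103

PNS ≈ 0.1030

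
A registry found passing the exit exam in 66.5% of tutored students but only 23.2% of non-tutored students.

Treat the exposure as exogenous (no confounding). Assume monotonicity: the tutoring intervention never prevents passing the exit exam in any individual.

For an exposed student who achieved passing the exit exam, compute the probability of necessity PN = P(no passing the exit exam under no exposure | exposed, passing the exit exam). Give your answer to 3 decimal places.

PN ≈ 0.651

p₁ = 0.665, p₀ = 0.232.
Under exogeneity and monotonicity, PN = (p₁ − p₀) / p₁.
PN = (0.665 − 0.232) / 0.665 = 0.433 / 0.665 ≈ 0.6511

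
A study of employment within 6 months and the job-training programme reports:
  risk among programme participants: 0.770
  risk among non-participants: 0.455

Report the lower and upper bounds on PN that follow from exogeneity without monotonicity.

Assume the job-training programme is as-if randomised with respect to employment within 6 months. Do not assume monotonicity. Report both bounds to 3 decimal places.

0.409 ≤ PN ≤ 0.708

Let p₁ = 0.77, p₀ = 0.455.
Under exogeneity alone the bounds on PN are max{0,(p₁−p₀)/p₁} ≤ PN ≤ min{1,(1−p₀)/p₁}.
  lower = (p₁ − p₀)/p₁ = 0.315 / 0.77 ≈ 0.4091
  upper = min{1, (1 − p₀)/p₁} = 0.545 / 0.77 ≈ 0.7078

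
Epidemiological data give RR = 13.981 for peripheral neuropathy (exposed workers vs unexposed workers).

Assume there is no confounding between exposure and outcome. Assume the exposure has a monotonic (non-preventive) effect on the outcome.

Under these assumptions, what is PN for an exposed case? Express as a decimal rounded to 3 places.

PN ≈ 0.928

Under exogeneity and monotonicity, PN = (RR − 1) / RR = 1 − 1/RR.
PN = (13.981 − 1) / 13.981 = 12.98 / 13.981 ≈ 0.9285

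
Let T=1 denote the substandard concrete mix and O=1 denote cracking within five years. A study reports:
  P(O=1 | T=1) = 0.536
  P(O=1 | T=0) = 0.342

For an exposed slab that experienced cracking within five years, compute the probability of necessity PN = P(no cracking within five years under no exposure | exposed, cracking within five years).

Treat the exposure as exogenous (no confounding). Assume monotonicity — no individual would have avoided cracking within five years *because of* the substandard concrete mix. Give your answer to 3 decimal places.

PN ≈ 0.362

Let p₁ = 0.536, p₀ = 0.342.
Under exogeneity and monotonicity, PN = (p₁ − p₀) / p₁.
PN = (0.536 − 0.342) / 0.536 = 0.194 / 0.536 ≈ 0.3619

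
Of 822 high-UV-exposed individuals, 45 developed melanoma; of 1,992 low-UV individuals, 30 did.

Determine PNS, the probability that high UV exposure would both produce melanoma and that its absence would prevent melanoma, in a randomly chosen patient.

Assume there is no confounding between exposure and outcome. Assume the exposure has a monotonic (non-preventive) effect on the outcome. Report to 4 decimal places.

PNS ≈ 0.0397

p₁ = P(outcome | exposed) = 45/822 = 0.054745
p₀ = P(outcome | unexposed) = 30/1992 = 0.01506
Under exogeneity and monotonicity, PNS = p₁ − p₀.
PNS = 0.054745 − 0.01506 = 0.039684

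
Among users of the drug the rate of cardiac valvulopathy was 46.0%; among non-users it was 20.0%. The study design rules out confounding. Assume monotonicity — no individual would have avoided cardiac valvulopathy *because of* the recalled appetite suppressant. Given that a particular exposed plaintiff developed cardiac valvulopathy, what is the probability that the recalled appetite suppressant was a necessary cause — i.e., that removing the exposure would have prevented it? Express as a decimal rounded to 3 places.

p₁ = 0.46, p₀ = 0.2.
Under exogeneity and monotonicity, PN = (p₁ − p₀) / p₁.
PN = (0.46 − 0.2) / 0.46 = 0.26 / 0.46 ≈ 0.5652

PN ≈ 0.565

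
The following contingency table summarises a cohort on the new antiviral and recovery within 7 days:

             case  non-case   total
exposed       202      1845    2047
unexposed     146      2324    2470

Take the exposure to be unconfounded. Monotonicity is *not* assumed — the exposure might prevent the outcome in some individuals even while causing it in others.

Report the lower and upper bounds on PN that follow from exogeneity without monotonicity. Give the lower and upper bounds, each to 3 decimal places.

p₁ = P(outcome | exposed) = 202/2047 = 0.098681
p₀ = P(outcome | unexposed) = 146/2470 = 0.059109
Under exogeneity alone the bounds on PN are max{0,(p₁−p₀)/p₁} ≤ PN ≤ min{1,(1−p₀)/p₁}.
  lower = (p₁ − p₀)/p₁ = 0.039572 / 0.098681 ≈ 0.4010
  upper = min{1, (1 − p₀)/p₁} = 0.94089 / 0.098681 ≈ 9.5347 → capped at 1

0.401 ≤ PN ≤ 1.000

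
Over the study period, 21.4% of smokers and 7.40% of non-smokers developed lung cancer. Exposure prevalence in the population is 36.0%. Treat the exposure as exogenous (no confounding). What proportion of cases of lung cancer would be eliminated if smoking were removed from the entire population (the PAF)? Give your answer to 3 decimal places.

PAF ≈ 0.405

p₁ = 0.214, p₀ = 0.074.
Overall risk P(Y=1) = π·p₁ + (1−π)·p₀ = 0.36×0.214 + 0.64×0.074 = 0.1244.
Under exogeneity, PAF = [P(Y=1) − p₀] / P(Y=1).
PAF = (0.1244 − 0.074) / 0.1244 ≈ 0.4051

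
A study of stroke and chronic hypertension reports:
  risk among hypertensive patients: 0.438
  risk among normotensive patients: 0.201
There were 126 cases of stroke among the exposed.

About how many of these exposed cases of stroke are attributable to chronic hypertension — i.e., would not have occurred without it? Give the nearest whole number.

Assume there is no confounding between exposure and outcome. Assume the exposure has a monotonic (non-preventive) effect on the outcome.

Let p₁ = 0.438, p₀ = 0.201.
PN = (p₁ − p₀)/p₁ = (0.438 − 0.201) / 0.438 ≈ 0.54110.
Attributable cases ≈ PN × (exposed cases) = 0.54110 × 126 ≈ 68.18.

about 68 cases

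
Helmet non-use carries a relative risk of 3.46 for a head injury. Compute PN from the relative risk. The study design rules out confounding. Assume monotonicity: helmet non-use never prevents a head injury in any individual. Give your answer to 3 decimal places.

Under exogeneity and monotonicity, PN = (RR − 1) / RR = 1 − 1/RR.
PN = (3.46 − 1) / 3.46 = 2.46 / 3.46 ≈ 0.7110

PN ≈ 0.711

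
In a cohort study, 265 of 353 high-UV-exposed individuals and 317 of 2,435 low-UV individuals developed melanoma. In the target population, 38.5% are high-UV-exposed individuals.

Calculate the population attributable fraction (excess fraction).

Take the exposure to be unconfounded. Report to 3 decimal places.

p₁ = P(outcome | exposed) = 265/353 = 0.75071
p₀ = P(outcome | unexposed) = 317/2435 = 0.13018
Overall risk P(Y=1) = π·p₁ + (1−π)·p₀ = 0.385×0.75071 + 0.615×0.13018 = 0.36909.
Under exogeneity, PAF = [P(Y=1) − p₀] / P(Y=1).
PAF = (0.36909 − 0.13018) / 0.36909 ≈ 0.6473

PAF ≈ 0.647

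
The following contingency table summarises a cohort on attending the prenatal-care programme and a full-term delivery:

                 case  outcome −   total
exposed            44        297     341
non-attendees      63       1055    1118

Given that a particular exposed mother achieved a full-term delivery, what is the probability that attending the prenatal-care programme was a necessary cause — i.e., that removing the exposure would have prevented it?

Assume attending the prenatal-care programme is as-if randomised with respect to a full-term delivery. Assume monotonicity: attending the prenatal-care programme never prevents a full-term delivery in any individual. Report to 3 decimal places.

PN ≈ 0.563

p₁ = P(outcome | exposed) = 44/341 = 0.12903
p₀ = P(outcome | unexposed) = 63/1118 = 0.056351
Under exogeneity and monotonicity, PN = (p₁ − p₀) / p₁.
PN = (0.12903 − 0.056351) / 0.12903 = 0.072682 / 0.12903 ≈ 0.5633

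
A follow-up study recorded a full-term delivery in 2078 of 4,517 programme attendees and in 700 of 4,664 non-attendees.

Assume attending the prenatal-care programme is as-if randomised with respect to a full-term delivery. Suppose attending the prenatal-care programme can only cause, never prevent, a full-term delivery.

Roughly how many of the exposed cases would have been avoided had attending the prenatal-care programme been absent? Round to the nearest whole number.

p₁ = P(outcome | exposed) = 2078/4517 = 0.46004
p₀ = P(outcome | unexposed) = 700/4664 = 0.15009
PN = (p₁ − p₀)/p₁ = (0.46004 − 0.15009) / 0.46004 ≈ 0.67375.
Attributable cases ≈ PN × (exposed cases) = 0.67375 × 2078 ≈ 1400.06.

about 1400 cases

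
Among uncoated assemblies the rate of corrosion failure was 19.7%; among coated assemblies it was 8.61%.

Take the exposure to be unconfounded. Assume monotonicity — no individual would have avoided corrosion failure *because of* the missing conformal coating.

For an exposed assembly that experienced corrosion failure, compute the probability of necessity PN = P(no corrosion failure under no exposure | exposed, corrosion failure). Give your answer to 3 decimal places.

PN ≈ 0.563

p₁ = 0.197, p₀ = 0.0861.
Under exogeneity and monotonicity, PN = (p₁ − p₀) / p₁.
PN = (0.197 − 0.0861) / 0.197 = 0.1109 / 0.197 ≈ 0.5629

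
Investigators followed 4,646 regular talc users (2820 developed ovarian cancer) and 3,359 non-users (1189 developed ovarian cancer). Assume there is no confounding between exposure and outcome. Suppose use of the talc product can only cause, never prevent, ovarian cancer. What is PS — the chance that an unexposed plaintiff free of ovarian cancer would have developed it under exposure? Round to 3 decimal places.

PS ≈ 0.392

p₁ = P(outcome | exposed) = 2820/4646 = 0.60697
p₀ = P(outcome | unexposed) = 1189/3359 = 0.35397
Under exogeneity and monotonicity, PS = (p₁ − p₀) / (1 − p₀).
PS = (0.60697 − 0.35397) / (1 − 0.35397) = 0.253 / 0.64603 ≈ 0.3916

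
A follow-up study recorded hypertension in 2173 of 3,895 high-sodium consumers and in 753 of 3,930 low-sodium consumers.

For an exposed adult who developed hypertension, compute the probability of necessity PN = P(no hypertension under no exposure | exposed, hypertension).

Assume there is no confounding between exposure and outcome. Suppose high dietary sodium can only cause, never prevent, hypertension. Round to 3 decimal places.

p₁ = P(outcome | exposed) = 2173/3895 = 0.55789
p₀ = P(outcome | unexposed) = 753/3930 = 0.1916
Under exogeneity and monotonicity, PN = (p₁ − p₀) / p₁.
PN = (0.55789 − 0.1916) / 0.55789 = 0.36629 / 0.55789 ≈ 0.6566

PN ≈ 0.657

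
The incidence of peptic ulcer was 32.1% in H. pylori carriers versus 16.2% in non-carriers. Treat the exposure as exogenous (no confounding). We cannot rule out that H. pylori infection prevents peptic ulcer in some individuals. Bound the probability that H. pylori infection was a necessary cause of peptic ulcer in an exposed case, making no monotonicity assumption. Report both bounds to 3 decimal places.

p₁ = 0.321, p₀ = 0.162.
Under exogeneity alone the bounds on PN are max{0,(p₁−p₀)/p₁} ≤ PN ≤ min{1,(1−p₀)/p₁}.
  lower = (p₁ − p₀)/p₁ = 0.159 / 0.321 ≈ 0.4953
  upper = min{1, (1 − p₀)/p₁} = 0.838 / 0.321 ≈ 2.6106 → capped at 1

0.495 ≤ PN ≤ 1.000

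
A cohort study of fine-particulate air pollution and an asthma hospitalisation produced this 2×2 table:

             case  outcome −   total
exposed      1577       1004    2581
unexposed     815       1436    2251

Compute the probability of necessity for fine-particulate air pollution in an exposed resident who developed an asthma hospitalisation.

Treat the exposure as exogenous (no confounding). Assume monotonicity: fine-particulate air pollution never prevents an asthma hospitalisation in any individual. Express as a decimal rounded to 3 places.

PN ≈ 0.407

p₁ = P(outcome | exposed) = 1577/2581 = 0.611
p₀ = P(outcome | unexposed) = 815/2251 = 0.36206
Under exogeneity and monotonicity, PN = (p₁ − p₀) / p₁.
PN = (0.611 − 0.36206) / 0.611 = 0.24894 / 0.611 ≈ 0.4074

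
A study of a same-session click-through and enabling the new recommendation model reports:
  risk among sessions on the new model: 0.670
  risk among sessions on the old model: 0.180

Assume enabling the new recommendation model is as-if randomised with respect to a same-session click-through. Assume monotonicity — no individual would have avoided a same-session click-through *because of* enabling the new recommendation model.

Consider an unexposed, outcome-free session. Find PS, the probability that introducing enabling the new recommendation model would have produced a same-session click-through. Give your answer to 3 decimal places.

Let p₁ = 0.67, p₀ = 0.18.
Under exogeneity and monotonicity, PS = (p₁ − p₀) / (1 − p₀).
PS = (0.67 − 0.18) / (1 − 0.18) = 0.49 / 0.82 ≈ 0.5976

PS ≈ 0.598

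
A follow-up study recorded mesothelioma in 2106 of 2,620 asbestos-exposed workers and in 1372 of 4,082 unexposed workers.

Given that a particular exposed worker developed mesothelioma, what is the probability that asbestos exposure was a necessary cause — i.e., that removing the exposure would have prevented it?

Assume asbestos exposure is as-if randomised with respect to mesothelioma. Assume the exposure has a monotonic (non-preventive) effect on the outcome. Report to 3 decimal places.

PN ≈ 0.582

p₁ = P(outcome | exposed) = 2106/2620 = 0.80382
p₀ = P(outcome | unexposed) = 1372/4082 = 0.33611
Under exogeneity and monotonicity, PN = (p₁ − p₀) / p₁.
PN = (0.80382 − 0.33611) / 0.80382 = 0.46771 / 0.80382 ≈ 0.5819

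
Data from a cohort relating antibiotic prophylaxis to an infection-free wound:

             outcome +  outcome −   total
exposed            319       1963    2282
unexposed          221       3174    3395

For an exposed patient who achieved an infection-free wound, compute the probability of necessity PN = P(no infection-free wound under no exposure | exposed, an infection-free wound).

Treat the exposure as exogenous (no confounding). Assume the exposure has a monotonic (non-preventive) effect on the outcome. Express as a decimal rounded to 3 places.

p₁ = P(outcome | exposed) = 319/2282 = 0.13979
p₀ = P(outcome | unexposed) = 221/3395 = 0.065096
Under exogeneity and monotonicity, PN = (p₁ − p₀)/p₁.
PN = (0.13979 − 0.065096) / 0.13979 ≈ 0.5343

PN ≈ 0.534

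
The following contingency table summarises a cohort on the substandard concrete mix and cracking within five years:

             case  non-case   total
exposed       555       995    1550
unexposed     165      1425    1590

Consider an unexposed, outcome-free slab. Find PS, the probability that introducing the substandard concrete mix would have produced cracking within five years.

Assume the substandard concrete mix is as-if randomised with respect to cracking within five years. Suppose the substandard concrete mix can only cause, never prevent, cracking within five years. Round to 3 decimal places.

p₁ = P(outcome | exposed) = 555/1550 = 0.35806
p₀ = P(outcome | unexposed) = 165/1590 = 0.10377
Under exogeneity and monotonicity, PS = (p₁ − p₀) / (1 − p₀).
PS = (0.35806 − 0.10377) / (1 − 0.10377) = 0.25429 / 0.89623 ≈ 0.2837

PS ≈ 0.284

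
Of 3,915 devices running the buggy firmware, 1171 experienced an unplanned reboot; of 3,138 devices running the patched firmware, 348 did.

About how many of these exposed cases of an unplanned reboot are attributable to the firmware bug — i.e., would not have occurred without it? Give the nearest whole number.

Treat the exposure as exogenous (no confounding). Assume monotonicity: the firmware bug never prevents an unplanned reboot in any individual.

about 737 cases

p₁ = P(outcome | exposed) = 1171/3915 = 0.29911
p₀ = P(outcome | unexposed) = 348/3138 = 0.1109
PN = (p₁ − p₀)/p₁ = (0.29911 − 0.1109) / 0.29911 ≈ 0.62923.
Attributable cases ≈ PN × (exposed cases) = 0.62923 × 1171 ≈ 736.83.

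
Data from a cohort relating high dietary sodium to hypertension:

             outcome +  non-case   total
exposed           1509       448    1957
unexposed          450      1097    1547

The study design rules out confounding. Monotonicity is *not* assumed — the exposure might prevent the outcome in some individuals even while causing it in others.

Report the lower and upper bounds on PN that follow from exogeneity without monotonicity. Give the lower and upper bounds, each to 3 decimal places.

0.623 ≤ PN ≤ 0.920

p₁ = P(outcome | exposed) = 1509/1957 = 0.77108
p₀ = P(outcome | unexposed) = 450/1547 = 0.29089
Under exogeneity alone the bounds on PN are max{0,(p₁−p₀)/p₁} ≤ PN ≤ min{1,(1−p₀)/p₁}.
  lower = (p₁ − p₀)/p₁ = 0.48019 / 0.77108 ≈ 0.6228
  upper = min{1, (1 − p₀)/p₁} = 0.70911 / 0.77108 ≈ 0.9196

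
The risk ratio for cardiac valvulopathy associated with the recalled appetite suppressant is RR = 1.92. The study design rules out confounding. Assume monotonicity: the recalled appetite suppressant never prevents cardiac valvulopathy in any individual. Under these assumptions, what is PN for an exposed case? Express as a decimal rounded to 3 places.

PN ≈ 0.479

Under exogeneity and monotonicity, PN = (RR − 1) / RR = 1 − 1/RR.
PN = (1.92 − 1) / 1.92 = 0.92 / 1.92 ≈ 0.4792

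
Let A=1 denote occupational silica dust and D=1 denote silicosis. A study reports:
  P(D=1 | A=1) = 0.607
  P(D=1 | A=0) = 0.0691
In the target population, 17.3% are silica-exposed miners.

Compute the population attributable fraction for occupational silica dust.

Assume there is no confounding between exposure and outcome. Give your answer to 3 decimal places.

Let p₁ = 0.607, p₀ = 0.0691.
Overall risk P(Y=1) = π·p₁ + (1−π)·p₀ = 0.173×0.607 + 0.827×0.0691 = 0.16216.
Under exogeneity, PAF = [P(Y=1) − p₀] / P(Y=1).
PAF = (0.16216 − 0.0691) / 0.16216 ≈ 0.5739

PAF ≈ 0.574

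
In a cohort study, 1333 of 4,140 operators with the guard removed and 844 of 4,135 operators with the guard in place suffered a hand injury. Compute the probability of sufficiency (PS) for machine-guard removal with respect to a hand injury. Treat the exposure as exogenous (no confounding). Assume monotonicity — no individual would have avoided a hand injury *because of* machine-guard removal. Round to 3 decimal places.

p₁ = P(outcome | exposed) = 1333/4140 = 0.32198
p₀ = P(outcome | unexposed) = 844/4135 = 0.20411
Under exogeneity and monotonicity, PS = (p₁ − p₀) / (1 − p₀).
PS = (0.32198 − 0.20411) / (1 − 0.20411) = 0.11787 / 0.79589 ≈ 0.1481

PS ≈ 0.148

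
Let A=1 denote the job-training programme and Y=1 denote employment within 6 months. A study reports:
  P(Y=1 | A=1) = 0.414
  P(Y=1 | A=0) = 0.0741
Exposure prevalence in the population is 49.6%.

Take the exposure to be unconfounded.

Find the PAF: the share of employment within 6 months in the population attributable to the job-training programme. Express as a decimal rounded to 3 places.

PAF ≈ 0.695

Let p₁ = 0.414, p₀ = 0.0741.
Overall risk P(Y=1) = π·p₁ + (1−π)·p₀ = 0.496×0.414 + 0.504×0.0741 = 0.24269.
Under exogeneity, PAF = [P(Y=1) − p₀] / P(Y=1).
PAF = (0.24269 − 0.0741) / 0.24269 ≈ 0.6947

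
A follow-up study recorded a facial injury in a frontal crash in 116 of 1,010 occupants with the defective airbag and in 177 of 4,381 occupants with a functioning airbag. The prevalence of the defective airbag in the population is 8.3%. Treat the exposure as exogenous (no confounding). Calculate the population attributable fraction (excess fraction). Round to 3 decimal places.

PAF ≈ 0.133

p₁ = P(outcome | exposed) = 116/1010 = 0.11485
p₀ = P(outcome | unexposed) = 177/4381 = 0.040402
Overall risk P(Y=1) = π·p₁ + (1−π)·p₀ = 0.083×0.11485 + 0.917×0.040402 = 0.046581.
Under exogeneity, PAF = [P(Y=1) − p₀] / P(Y=1).
PAF = (0.046581 − 0.040402) / 0.046581 ≈ 0.1327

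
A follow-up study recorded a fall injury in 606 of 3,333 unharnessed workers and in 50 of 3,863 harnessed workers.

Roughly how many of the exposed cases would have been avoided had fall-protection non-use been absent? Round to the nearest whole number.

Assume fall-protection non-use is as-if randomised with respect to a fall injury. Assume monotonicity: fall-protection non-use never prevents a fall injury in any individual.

p₁ = P(outcome | exposed) = 606/3333 = 0.18182
p₀ = P(outcome | unexposed) = 50/3863 = 0.012943
PN = (p₁ − p₀)/p₁ = (0.18182 − 0.012943) / 0.18182 ≈ 0.92881.
Attributable cases ≈ PN × (exposed cases) = 0.92881 × 606 ≈ 562.86.

about 563 cases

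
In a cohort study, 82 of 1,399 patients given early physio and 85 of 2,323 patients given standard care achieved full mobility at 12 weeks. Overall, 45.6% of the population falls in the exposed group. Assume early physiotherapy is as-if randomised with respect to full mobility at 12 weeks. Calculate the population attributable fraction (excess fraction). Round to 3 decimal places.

PAF ≈ 0.215

p₁ = P(outcome | exposed) = 82/1399 = 0.058613
p₀ = P(outcome | unexposed) = 85/2323 = 0.036591
Overall risk P(Y=1) = π·p₁ + (1−π)·p₀ = 0.456×0.058613 + 0.544×0.036591 = 0.046633.
Under exogeneity, PAF = [P(Y=1) − p₀] / P(Y=1).
PAF = (0.046633 − 0.036591) / 0.046633 ≈ 0.2153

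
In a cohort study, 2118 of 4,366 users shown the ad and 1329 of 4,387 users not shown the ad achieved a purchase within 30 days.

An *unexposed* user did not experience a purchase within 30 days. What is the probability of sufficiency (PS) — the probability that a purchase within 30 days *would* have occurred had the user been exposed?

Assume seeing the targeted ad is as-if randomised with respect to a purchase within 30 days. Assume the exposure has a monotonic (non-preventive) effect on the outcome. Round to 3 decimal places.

p₁ = P(outcome | exposed) = 2118/4366 = 0.48511
p₀ = P(outcome | unexposed) = 1329/4387 = 0.30294
Under exogeneity and monotonicity, PS = (p₁ − p₀) / (1 − p₀).
PS = (0.48511 − 0.30294) / (1 − 0.30294) = 0.18217 / 0.69706 ≈ 0.2613

PS ≈ 0.261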